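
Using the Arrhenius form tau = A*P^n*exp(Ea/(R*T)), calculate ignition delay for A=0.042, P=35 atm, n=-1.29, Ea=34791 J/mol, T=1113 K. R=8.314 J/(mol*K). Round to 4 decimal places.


tau = A * P^n * exp(Ea/(R*T))
P^n = 35^(-1.29) = 0.01018948
Ea/(R*T) = 34791/(8.314*1113) = 3.759774
exp(Ea/(R*T)) = 42.938716
tau = 0.042 * 0.01018948 * 42.938716 = 0.0184 ms


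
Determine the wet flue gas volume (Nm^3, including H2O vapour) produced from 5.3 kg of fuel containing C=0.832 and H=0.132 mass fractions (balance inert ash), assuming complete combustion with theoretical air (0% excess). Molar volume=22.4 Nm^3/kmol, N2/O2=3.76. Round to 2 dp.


Per kg fuel: CO2 = (C/12 kmol)*22.4 = (0.832/12)*22.4 = 1.55307 Nm^3
Per kg fuel: H2O = (H/2 kmol)*22.4 = (0.132/2)*22.4 = 1.47840 Nm^3
O2 needed per kg fuel = C/12 + H/4 = 0.832/12 + 0.132/4 = 0.10233333 kmol
Per kg fuel: N2 = O2*3.76*22.4 = 0.10233333*3.76*22.4 = 8.61892 Nm^3
Total per kg = 1.55307 + 1.47840 + 8.61892 = 11.65039 Nm^3
Total = 11.65039 * 5.3 = 61.75 Nm^3


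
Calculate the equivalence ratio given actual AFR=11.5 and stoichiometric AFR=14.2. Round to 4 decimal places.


phi = AFR_stoich / AFR_actual
phi = 14.2 / 11.5 = 1.2348


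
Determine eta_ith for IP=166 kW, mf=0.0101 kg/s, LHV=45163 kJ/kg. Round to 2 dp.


eta_ith = (IP / (mf * LHV)) * 100
Denominator = 0.0101 * 45163 = 456.1463 kW
eta_ith = (166 / 456.1463) * 100 = 36.39%


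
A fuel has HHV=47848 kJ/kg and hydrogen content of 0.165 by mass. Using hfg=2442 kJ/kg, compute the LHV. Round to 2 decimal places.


LHV = HHV - hfg * 9 * H
Water correction = 2442 * 9 * 0.165 = 3626.370 kJ/kg
LHV = 47848 - 3626.370 = 44221.63 kJ/kg


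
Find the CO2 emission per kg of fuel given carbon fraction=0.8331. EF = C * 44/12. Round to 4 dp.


EF = C_frac * (M_CO2 / M_C)
EF = 0.8331 * (44/12)
EF = 0.8331 * 3.666667 = 3.0547 kg_CO2/kg_fuel


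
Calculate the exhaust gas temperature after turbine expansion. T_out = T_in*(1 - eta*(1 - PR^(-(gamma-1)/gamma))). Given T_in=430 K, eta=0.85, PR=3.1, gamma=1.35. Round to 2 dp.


T_out = T_in * (1 - eta * (1 - PR^(-(gamma-1)/gamma)))
Exponent = -(1.35-1)/1.35 = -0.25925926
PR^exp = 3.1^(-0.25925926) = 0.74577862
Factor = 1 - 0.85*(1 - 0.74577862) = 0.78391183
T_out = 430 * 0.78391183 = 337.08 K


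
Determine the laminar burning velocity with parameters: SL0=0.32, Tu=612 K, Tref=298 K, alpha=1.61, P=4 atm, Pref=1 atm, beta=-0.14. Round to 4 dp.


SL = SL0 * (Tu/Tref)^alpha * (P/Pref)^beta
T ratio = 612/298 = 2.05369128
(T ratio)^alpha = 2.05369128^1.61 = 3.185529
(P/Pref)^beta = 4^(-0.14) = 0.823591
SL = 0.32 * 3.185529 * 0.823591 = 0.8395 m/s


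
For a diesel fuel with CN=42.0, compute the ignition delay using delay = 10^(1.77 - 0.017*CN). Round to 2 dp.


delay = 10^(1.77 - 0.017*CN)
Exponent = 1.77 - 0.017*42.0 = 1.0560
delay = 10^1.0560 = 11.38 ms


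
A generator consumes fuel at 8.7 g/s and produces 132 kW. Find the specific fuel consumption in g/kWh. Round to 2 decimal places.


SFC = (mf / BP) * 3600
Rate = 8.7 / 132 = 0.065909 g/(s*kW)
SFC = 0.065909 * 3600 = 237.27 g/kWh


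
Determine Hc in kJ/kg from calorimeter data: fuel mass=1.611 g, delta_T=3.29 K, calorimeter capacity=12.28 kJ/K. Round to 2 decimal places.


Hc = C_cal * delta_T / m_fuel
Q_released = 12.28 * 3.29 = 40.4012 kJ
m_fuel = 1.611 g = 1.611/1000 kg = 0.001611 kg
Hc = 40.4012 / 0.001611 = 25078.34 kJ/kg


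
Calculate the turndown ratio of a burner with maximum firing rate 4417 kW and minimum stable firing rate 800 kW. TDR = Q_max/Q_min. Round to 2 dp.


TDR = Q_max / Q_min
TDR = 4417 / 800 = 5.52


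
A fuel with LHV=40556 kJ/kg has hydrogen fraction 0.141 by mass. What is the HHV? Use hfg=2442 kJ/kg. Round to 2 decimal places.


HHV = LHV + hfg * 9 * H
Water addition = 2442 * 9 * 0.141 = 3098.898 kJ/kg
HHV = 40556 + 3098.898 = 43654.90 kJ/kg


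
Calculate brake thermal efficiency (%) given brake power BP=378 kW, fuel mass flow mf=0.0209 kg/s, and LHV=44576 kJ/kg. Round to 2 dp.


eta_BTE = (BP / (mf * LHV)) * 100
Denominator = 0.0209 * 44576 = 931.6384 kW
eta_BTE = (378 / 931.6384) * 100 = 40.57%


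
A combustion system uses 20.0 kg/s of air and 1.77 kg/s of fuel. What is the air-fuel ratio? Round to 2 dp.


AFR = m_air / m_fuel
AFR = 20.0 / 1.77 = 11.30


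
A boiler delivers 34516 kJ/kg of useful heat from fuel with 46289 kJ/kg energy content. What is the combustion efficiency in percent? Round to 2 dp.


Efficiency = (Q_useful / Q_fuel) * 100
Efficiency = (34516 / 46289) * 100
Efficiency = 0.7457 * 100 = 74.57%


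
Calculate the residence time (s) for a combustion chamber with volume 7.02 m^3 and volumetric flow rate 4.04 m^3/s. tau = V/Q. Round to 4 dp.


tau = V / Q_flow
tau = 7.02 / 4.04 = 1.7376 s


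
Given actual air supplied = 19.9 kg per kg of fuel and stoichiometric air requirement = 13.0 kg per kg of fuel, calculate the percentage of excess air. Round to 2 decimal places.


Excess air = actual - stoichiometric = 19.9 - 13.0 = 6.90 kg/kg fuel
Excess air % = (excess / stoich) * 100 = (6.90 / 13.0) * 100 = 53.08%


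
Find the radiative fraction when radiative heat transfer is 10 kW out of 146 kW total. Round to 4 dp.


f_rad = Q_rad / Q_total
f_rad = 10 / 146 = 0.0685


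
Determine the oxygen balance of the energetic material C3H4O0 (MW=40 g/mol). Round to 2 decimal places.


OB = -1600 * (2C + H/2 - O) / MW
Inner = 2*3 + 4/2 - 0 = 8.00
OB = -1600 * 8.00 / 40 = -320.00%


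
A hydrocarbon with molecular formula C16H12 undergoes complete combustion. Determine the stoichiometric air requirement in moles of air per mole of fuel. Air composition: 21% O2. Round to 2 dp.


Balanced combustion: C16H12 + 19 O2 -> 16 CO2 + 6 H2O
O2 needed = C + H/4 = 16 + 12/4 = 19.00 moles
Air moles = O2 / 0.21 = 19.00 / 0.21 = 90.48 moles air


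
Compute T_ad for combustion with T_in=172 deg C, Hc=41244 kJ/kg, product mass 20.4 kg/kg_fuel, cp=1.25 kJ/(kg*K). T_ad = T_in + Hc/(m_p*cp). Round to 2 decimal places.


T_ad = T_in + Hc / (m_p * cp)
Denominator = 20.4 * 1.25 = 25.5000
Temperature rise = 41244 / 25.5000 = 1617.41 K
T_ad = 172 + 1617.41 = 1789.41 deg C


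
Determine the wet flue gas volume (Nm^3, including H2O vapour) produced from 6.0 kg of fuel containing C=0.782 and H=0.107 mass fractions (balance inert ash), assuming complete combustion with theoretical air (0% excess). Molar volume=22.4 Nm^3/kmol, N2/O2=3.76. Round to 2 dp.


Per kg fuel: CO2 = (C/12 kmol)*22.4 = (0.782/12)*22.4 = 1.45973 Nm^3
Per kg fuel: H2O = (H/2 kmol)*22.4 = (0.107/2)*22.4 = 1.19840 Nm^3
O2 needed per kg fuel = C/12 + H/4 = 0.782/12 + 0.107/4 = 0.09191667 kmol
Per kg fuel: N2 = O2*3.76*22.4 = 0.09191667*3.76*22.4 = 7.74159 Nm^3
Total per kg = 1.45973 + 1.19840 + 7.74159 = 10.39972 Nm^3
Total = 10.39972 * 6.0 = 62.40 Nm^3


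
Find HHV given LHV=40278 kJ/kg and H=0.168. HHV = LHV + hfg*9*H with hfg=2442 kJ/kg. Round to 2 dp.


HHV = LHV + hfg * 9 * H
Water addition = 2442 * 9 * 0.168 = 3692.304 kJ/kg
HHV = 40278 + 3692.304 = 43970.30 kJ/kg


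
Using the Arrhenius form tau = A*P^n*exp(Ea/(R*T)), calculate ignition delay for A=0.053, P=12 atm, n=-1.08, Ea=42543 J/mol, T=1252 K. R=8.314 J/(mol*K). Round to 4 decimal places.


tau = A * P^n * exp(Ea/(R*T))
P^n = 12^(-1.08) = 0.06831000
Ea/(R*T) = 42543/(8.314*1252) = 4.087086
exp(Ea/(R*T)) = 59.566055
tau = 0.053 * 0.06831000 * 59.566055 = 0.2157 ms


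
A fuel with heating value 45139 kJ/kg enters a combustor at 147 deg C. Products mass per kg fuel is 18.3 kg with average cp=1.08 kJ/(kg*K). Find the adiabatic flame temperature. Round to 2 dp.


T_ad = T_in + Hc / (m_p * cp)
Denominator = 18.3 * 1.08 = 19.7640
Temperature rise = 45139 / 19.7640 = 2283.90 K
T_ad = 147 + 2283.90 = 2430.90 deg C


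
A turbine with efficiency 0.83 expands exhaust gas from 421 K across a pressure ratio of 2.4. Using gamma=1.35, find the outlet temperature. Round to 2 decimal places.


T_out = T_in * (1 - eta * (1 - PR^(-(gamma-1)/gamma)))
Exponent = -(1.35-1)/1.35 = -0.25925926
PR^exp = 2.4^(-0.25925926) = 0.79694200
Factor = 1 - 0.83*(1 - 0.79694200) = 0.83146186
T_out = 421 * 0.83146186 = 350.05 K


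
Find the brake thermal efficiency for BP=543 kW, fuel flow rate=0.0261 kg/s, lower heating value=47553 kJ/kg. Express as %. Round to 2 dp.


eta_BTE = (BP / (mf * LHV)) * 100
Denominator = 0.0261 * 47553 = 1241.1333 kW
eta_BTE = (543 / 1241.1333) * 100 = 43.75%


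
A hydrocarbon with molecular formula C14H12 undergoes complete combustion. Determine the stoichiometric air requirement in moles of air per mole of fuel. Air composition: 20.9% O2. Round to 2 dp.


Balanced combustion: C14H12 + 17 O2 -> 14 CO2 + 6 H2O
O2 needed = C + H/4 = 14 + 12/4 = 17.00 moles
Air moles = O2 / 0.209 = 17.00 / 0.209 = 81.34 moles air


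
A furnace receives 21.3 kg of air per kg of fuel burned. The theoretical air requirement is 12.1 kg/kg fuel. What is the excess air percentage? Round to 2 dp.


Excess air = actual - stoichiometric = 21.3 - 12.1 = 9.20 kg/kg fuel
Excess air % = (excess / stoich) * 100 = (9.20 / 12.1) * 100 = 76.03%


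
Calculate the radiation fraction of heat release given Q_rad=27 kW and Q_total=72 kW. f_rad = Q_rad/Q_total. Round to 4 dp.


f_rad = Q_rad / Q_total
f_rad = 27 / 72 = 0.3750


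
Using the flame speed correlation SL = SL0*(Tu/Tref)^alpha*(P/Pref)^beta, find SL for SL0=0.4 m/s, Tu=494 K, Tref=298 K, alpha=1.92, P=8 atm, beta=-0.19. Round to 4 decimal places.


SL = SL0 * (Tu/Tref)^alpha * (P/Pref)^beta
T ratio = 494/298 = 1.65771812
(T ratio)^alpha = 1.65771812^1.92 = 2.639128
(P/Pref)^beta = 8^(-0.19) = 0.673617
SL = 0.4 * 2.639128 * 0.673617 = 0.7111 m/s


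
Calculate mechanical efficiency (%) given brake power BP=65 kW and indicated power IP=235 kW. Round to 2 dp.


eta_mech = (BP / IP) * 100
Ratio = 65 / 235 = 0.2766
eta_mech = 0.2766 * 100 = 27.66%


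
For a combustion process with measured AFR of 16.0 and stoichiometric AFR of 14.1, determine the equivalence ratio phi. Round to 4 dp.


phi = AFR_stoich / AFR_actual
phi = 14.1 / 16.0 = 0.8813


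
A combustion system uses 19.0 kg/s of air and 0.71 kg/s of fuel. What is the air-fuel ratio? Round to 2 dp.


AFR = m_air / m_fuel
AFR = 19.0 / 0.71 = 26.76


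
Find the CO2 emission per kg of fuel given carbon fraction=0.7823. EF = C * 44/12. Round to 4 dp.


EF = C_frac * (M_CO2 / M_C)
EF = 0.7823 * (44/12)
EF = 0.7823 * 3.666667 = 2.8684 kg_CO2/kg_fuel


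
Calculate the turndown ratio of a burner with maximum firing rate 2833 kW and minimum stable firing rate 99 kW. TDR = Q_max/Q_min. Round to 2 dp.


TDR = Q_max / Q_min
TDR = 2833 / 99 = 28.62


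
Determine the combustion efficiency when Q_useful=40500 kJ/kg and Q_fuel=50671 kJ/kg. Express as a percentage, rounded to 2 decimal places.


Efficiency = (Q_useful / Q_fuel) * 100
Efficiency = (40500 / 50671) * 100
Efficiency = 0.7993 * 100 = 79.93%


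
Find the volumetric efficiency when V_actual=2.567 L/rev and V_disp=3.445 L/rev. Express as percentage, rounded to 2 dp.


eta_v = (V_actual / V_disp) * 100
Ratio = 2.567 / 3.445 = 0.7451
eta_v = 0.7451 * 100 = 74.51%


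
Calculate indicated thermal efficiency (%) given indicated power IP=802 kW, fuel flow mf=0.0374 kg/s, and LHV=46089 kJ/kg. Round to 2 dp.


eta_ith = (IP / (mf * LHV)) * 100
Denominator = 0.0374 * 46089 = 1723.7286 kW
eta_ith = (802 / 1723.7286) * 100 = 46.53%


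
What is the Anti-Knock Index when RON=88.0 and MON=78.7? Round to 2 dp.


AKI = (RON + MON) / 2
AKI = (88.0 + 78.7) / 2
AKI = 166.7 / 2 = 83.35


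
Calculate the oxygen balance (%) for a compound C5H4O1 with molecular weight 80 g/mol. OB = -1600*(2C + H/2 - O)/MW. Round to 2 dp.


OB = -1600 * (2C + H/2 - O) / MW
Inner = 2*5 + 4/2 - 1 = 11.00
OB = -1600 * 11.00 / 80 = -220.00%


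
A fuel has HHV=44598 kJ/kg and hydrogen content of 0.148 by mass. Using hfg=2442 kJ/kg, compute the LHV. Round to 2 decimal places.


LHV = HHV - hfg * 9 * H
Water correction = 2442 * 9 * 0.148 = 3252.744 kJ/kg
LHV = 44598 - 3252.744 = 41345.26 kJ/kg


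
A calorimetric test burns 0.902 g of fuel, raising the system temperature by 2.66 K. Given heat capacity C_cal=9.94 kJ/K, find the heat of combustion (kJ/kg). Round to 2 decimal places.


Hc = C_cal * delta_T / m_fuel
Q_released = 9.94 * 2.66 = 26.4404 kJ
m_fuel = 0.902 g = 0.902/1000 kg = 0.000902 kg
Hc = 26.4404 / 0.000902 = 29313.08 kJ/kg


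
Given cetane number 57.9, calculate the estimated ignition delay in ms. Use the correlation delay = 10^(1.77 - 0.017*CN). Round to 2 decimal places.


delay = 10^(1.77 - 0.017*CN)
Exponent = 1.77 - 0.017*57.9 = 0.7857
delay = 10^0.7857 = 6.11 ms


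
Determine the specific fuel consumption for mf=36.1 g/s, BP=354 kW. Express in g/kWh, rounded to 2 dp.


SFC = (mf / BP) * 3600
Rate = 36.1 / 354 = 0.101977 g/(s*kW)
SFC = 0.101977 * 3600 = 367.12 g/kWh


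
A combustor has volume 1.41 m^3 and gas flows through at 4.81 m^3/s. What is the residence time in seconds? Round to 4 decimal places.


tau = V / Q_flow
tau = 1.41 / 4.81 = 0.2931 s


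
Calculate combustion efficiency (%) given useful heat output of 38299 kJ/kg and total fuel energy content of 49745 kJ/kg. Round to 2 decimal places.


Efficiency = (Q_useful / Q_fuel) * 100
Efficiency = (38299 / 49745) * 100
Efficiency = 0.7699 * 100 = 76.99%


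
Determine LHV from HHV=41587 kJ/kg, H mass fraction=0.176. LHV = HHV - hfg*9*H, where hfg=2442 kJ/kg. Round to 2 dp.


LHV = HHV - hfg * 9 * H
Water correction = 2442 * 9 * 0.176 = 3868.128 kJ/kg
LHV = 41587 - 3868.128 = 37718.87 kJ/kg


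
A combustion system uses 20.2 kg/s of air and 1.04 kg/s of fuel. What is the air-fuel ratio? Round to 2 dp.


AFR = m_air / m_fuel
AFR = 20.2 / 1.04 = 19.42


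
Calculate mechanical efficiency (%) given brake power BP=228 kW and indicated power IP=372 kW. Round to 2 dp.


eta_mech = (BP / IP) * 100
Ratio = 228 / 372 = 0.6129
eta_mech = 0.6129 * 100 = 61.29%


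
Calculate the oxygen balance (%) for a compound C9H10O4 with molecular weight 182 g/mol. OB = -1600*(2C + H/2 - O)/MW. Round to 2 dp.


OB = -1600 * (2C + H/2 - O) / MW
Inner = 2*9 + 10/2 - 4 = 19.00
OB = -1600 * 19.00 / 182 = -167.03%


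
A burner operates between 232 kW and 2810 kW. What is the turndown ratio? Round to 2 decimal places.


TDR = Q_max / Q_min
TDR = 2810 / 232 = 12.11


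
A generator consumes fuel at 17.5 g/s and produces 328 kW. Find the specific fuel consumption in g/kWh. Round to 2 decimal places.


SFC = (mf / BP) * 3600
Rate = 17.5 / 328 = 0.053354 g/(s*kW)
SFC = 0.053354 * 3600 = 192.07 g/kWh


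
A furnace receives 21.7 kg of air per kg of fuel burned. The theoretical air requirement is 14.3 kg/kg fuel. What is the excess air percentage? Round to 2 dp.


Excess air = actual - stoichiometric = 21.7 - 14.3 = 7.40 kg/kg fuel
Excess air % = (excess / stoich) * 100 = (7.40 / 14.3) * 100 = 51.75%


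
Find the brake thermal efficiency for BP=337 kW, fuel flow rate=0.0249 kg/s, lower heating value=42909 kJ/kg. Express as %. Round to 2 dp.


eta_BTE = (BP / (mf * LHV)) * 100
Denominator = 0.0249 * 42909 = 1068.4341 kW
eta_BTE = (337 / 1068.4341) * 100 = 31.54%


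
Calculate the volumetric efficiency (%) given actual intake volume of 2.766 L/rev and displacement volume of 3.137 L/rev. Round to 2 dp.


eta_v = (V_actual / V_disp) * 100
Ratio = 2.766 / 3.137 = 0.8817
eta_v = 0.8817 * 100 = 88.17%


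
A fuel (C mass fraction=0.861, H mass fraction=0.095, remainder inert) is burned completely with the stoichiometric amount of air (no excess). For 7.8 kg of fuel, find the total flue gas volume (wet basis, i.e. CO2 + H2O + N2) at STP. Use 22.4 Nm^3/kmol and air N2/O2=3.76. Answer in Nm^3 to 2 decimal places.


Per kg fuel: CO2 = (C/12 kmol)*22.4 = (0.861/12)*22.4 = 1.60720 Nm^3
Per kg fuel: H2O = (H/2 kmol)*22.4 = (0.095/2)*22.4 = 1.06400 Nm^3
O2 needed per kg fuel = C/12 + H/4 = 0.861/12 + 0.095/4 = 0.09550000 kmol
Per kg fuel: N2 = O2*3.76*22.4 = 0.09550000*3.76*22.4 = 8.04339 Nm^3
Total per kg = 1.60720 + 1.06400 + 8.04339 = 10.71459 Nm^3
Total = 10.71459 * 7.8 = 83.57 Nm^3


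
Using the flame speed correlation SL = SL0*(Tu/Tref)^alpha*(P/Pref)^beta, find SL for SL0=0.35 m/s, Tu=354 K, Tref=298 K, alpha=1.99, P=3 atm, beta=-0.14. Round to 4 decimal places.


SL = SL0 * (Tu/Tref)^alpha * (P/Pref)^beta
T ratio = 354/298 = 1.18791946
(T ratio)^alpha = 1.18791946^1.99 = 1.408725
(P/Pref)^beta = 3^(-0.14) = 0.857439
SL = 0.35 * 1.408725 * 0.857439 = 0.4228 m/s


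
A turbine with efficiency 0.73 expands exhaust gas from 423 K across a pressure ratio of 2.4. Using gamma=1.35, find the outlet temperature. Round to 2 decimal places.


T_out = T_in * (1 - eta * (1 - PR^(-(gamma-1)/gamma)))
Exponent = -(1.35-1)/1.35 = -0.25925926
PR^exp = 2.4^(-0.25925926) = 0.79694200
Factor = 1 - 0.73*(1 - 0.79694200) = 0.85176766
T_out = 423 * 0.85176766 = 360.30 K


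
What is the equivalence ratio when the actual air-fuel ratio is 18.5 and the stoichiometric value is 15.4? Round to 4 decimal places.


phi = AFR_stoich / AFR_actual
phi = 15.4 / 18.5 = 0.8324


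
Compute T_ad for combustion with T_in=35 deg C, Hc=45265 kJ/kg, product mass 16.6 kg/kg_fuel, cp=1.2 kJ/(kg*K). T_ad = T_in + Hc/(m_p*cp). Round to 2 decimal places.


T_ad = T_in + Hc / (m_p * cp)
Denominator = 16.6 * 1.2 = 19.9200
Temperature rise = 45265 / 19.9200 = 2272.34 K
T_ad = 35 + 2272.34 = 2307.34 deg C


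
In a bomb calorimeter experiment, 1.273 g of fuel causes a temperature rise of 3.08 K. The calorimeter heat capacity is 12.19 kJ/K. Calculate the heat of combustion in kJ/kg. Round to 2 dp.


Hc = C_cal * delta_T / m_fuel
Q_released = 12.19 * 3.08 = 37.5452 kJ
m_fuel = 1.273 g = 1.273/1000 kg = 0.001273 kg
Hc = 37.5452 / 0.001273 = 29493.48 kJ/kg


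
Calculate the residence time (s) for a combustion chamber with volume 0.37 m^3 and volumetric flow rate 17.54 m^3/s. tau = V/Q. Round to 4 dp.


tau = V / Q_flow
tau = 0.37 / 17.54 = 0.0211 s


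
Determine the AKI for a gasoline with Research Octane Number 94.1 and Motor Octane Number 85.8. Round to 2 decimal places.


AKI = (RON + MON) / 2
AKI = (94.1 + 85.8) / 2
AKI = 179.9 / 2 = 89.95


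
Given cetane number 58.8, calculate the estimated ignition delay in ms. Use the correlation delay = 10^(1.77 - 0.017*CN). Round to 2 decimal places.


delay = 10^(1.77 - 0.017*CN)
Exponent = 1.77 - 0.017*58.8 = 0.7704
delay = 10^0.7704 = 5.89 ms


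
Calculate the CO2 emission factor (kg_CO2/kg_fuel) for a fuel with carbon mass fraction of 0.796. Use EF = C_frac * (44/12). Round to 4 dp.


EF = C_frac * (M_CO2 / M_C)
EF = 0.796 * (44/12)
EF = 0.796 * 3.666667 = 2.9187 kg_CO2/kg_fuel


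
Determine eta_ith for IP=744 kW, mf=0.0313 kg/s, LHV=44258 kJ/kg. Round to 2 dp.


eta_ith = (IP / (mf * LHV)) * 100
Denominator = 0.0313 * 44258 = 1385.2754 kW
eta_ith = (744 / 1385.2754) * 100 = 53.71%


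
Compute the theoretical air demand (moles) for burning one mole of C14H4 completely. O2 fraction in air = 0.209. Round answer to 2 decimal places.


Balanced combustion: C14H4 + 15 O2 -> 14 CO2 + 2 H2O
O2 needed = C + H/4 = 14 + 4/4 = 15.00 moles
Air moles = O2 / 0.209 = 15.00 / 0.209 = 71.77 moles air


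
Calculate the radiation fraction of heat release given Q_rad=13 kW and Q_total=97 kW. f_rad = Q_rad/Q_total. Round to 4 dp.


f_rad = Q_rad / Q_total
f_rad = 13 / 97 = 0.1340


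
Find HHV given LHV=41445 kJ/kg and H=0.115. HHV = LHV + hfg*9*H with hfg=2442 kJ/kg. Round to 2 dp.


HHV = LHV + hfg * 9 * H
Water addition = 2442 * 9 * 0.115 = 2527.470 kJ/kg
HHV = 41445 + 2527.470 = 43972.47 kJ/kg


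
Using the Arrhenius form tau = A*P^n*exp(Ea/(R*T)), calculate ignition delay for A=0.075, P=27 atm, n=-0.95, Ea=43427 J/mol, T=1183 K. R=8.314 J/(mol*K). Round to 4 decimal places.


tau = A * P^n * exp(Ea/(R*T))
P^n = 27^(-0.95) = 0.04367214
Ea/(R*T) = 43427/(8.314*1183) = 4.415349
exp(Ea/(R*T)) = 82.710725
tau = 0.075 * 0.04367214 * 82.710725 = 0.2709 ms


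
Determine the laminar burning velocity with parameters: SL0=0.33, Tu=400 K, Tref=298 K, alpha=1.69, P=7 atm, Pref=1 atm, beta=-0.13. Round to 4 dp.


SL = SL0 * (Tu/Tref)^alpha * (P/Pref)^beta
T ratio = 400/298 = 1.34228188
(T ratio)^alpha = 1.34228188^1.69 = 1.644583
(P/Pref)^beta = 7^(-0.13) = 0.776492
SL = 0.33 * 1.644583 * 0.776492 = 0.4214 m/s


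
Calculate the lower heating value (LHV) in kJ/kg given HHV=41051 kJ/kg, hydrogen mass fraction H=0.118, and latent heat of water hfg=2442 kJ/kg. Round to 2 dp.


LHV = HHV - hfg * 9 * H
Water correction = 2442 * 9 * 0.118 = 2593.404 kJ/kg
LHV = 41051 - 2593.404 = 38457.60 kJ/kg


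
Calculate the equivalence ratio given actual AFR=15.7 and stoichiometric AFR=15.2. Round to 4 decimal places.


phi = AFR_stoich / AFR_actual
phi = 15.2 / 15.7 = 0.9682


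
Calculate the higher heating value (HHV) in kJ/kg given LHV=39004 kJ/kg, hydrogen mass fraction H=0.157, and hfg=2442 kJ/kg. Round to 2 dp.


HHV = LHV + hfg * 9 * H
Water addition = 2442 * 9 * 0.157 = 3450.546 kJ/kg
HHV = 39004 + 3450.546 = 42454.55 kJ/kg


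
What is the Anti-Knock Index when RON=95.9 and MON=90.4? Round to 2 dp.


AKI = (RON + MON) / 2
AKI = (95.9 + 90.4) / 2
AKI = 186.3 / 2 = 93.15


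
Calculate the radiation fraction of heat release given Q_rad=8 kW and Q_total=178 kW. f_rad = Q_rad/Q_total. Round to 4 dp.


f_rad = Q_rad / Q_total
f_rad = 8 / 178 = 0.0449


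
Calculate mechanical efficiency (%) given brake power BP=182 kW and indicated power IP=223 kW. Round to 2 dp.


eta_mech = (BP / IP) * 100
Ratio = 182 / 223 = 0.8161
eta_mech = 0.8161 * 100 = 81.61%


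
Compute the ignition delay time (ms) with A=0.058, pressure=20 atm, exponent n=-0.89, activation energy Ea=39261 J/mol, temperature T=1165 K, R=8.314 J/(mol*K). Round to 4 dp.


tau = A * P^n * exp(Ea/(R*T))
P^n = 20^(-0.89) = 0.06951576
Ea/(R*T) = 39261/(8.314*1165) = 4.053456
exp(Ea/(R*T)) = 57.596138
tau = 0.058 * 0.06951576 * 57.596138 = 0.2322 ms


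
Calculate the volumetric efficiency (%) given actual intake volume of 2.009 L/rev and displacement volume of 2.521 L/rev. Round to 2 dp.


eta_v = (V_actual / V_disp) * 100
Ratio = 2.009 / 2.521 = 0.7969
eta_v = 0.7969 * 100 = 79.69%


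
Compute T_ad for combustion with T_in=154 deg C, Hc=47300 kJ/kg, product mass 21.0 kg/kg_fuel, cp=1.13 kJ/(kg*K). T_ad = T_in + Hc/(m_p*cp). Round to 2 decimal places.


T_ad = T_in + Hc / (m_p * cp)
Denominator = 21.0 * 1.13 = 23.7300
Temperature rise = 47300 / 23.7300 = 1993.26 K
T_ad = 154 + 1993.26 = 2147.26 deg C


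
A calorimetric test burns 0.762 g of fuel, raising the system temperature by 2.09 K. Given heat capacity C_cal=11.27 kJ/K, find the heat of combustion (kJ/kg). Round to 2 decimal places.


Hc = C_cal * delta_T / m_fuel
Q_released = 11.27 * 2.09 = 23.5543 kJ
m_fuel = 0.762 g = 0.762/1000 kg = 0.000762 kg
Hc = 23.5543 / 0.000762 = 30911.15 kJ/kg


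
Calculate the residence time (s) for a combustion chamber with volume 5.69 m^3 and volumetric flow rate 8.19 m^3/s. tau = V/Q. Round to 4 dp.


tau = V / Q_flow
tau = 5.69 / 8.19 = 0.6947 s


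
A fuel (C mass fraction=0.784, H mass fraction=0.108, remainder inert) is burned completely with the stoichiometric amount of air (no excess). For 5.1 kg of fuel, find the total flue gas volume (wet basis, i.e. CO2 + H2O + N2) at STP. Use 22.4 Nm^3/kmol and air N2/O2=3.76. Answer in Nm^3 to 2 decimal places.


Per kg fuel: CO2 = (C/12 kmol)*22.4 = (0.784/12)*22.4 = 1.46347 Nm^3
Per kg fuel: H2O = (H/2 kmol)*22.4 = (0.108/2)*22.4 = 1.20960 Nm^3
O2 needed per kg fuel = C/12 + H/4 = 0.784/12 + 0.108/4 = 0.09233333 kmol
Per kg fuel: N2 = O2*3.76*22.4 = 0.09233333*3.76*22.4 = 7.77668 Nm^3
Total per kg = 1.46347 + 1.20960 + 7.77668 = 10.44975 Nm^3
Total = 10.44975 * 5.1 = 53.29 Nm^3


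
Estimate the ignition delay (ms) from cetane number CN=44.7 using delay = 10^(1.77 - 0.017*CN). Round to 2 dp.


delay = 10^(1.77 - 0.017*CN)
Exponent = 1.77 - 0.017*44.7 = 1.0101
delay = 10^1.0101 = 10.24 ms


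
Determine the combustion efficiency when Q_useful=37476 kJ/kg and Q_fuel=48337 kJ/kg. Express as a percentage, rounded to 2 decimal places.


Efficiency = (Q_useful / Q_fuel) * 100
Efficiency = (37476 / 48337) * 100
Efficiency = 0.7753 * 100 = 77.53%


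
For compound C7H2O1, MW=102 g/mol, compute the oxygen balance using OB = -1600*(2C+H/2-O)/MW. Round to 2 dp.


OB = -1600 * (2C + H/2 - O) / MW
Inner = 2*7 + 2/2 - 1 = 14.00
OB = -1600 * 14.00 / 102 = -219.61%


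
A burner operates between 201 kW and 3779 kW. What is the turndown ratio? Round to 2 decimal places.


TDR = Q_max / Q_min
TDR = 3779 / 201 = 18.80


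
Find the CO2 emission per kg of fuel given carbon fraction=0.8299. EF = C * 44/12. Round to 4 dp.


EF = C_frac * (M_CO2 / M_C)
EF = 0.8299 * (44/12)
EF = 0.8299 * 3.666667 = 3.0430 kg_CO2/kg_fuel


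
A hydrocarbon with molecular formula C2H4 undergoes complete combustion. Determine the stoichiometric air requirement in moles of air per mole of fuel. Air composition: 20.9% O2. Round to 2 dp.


Balanced combustion: C2H4 + 3 O2 -> 2 CO2 + 2 H2O
O2 needed = C + H/4 = 2 + 4/4 = 3.00 moles
Air moles = O2 / 0.209 = 3.00 / 0.209 = 14.35 moles air


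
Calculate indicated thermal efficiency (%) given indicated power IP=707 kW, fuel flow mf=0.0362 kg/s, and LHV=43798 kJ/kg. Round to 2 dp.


eta_ith = (IP / (mf * LHV)) * 100
Denominator = 0.0362 * 43798 = 1585.4876 kW
eta_ith = (707 / 1585.4876) * 100 = 44.59%


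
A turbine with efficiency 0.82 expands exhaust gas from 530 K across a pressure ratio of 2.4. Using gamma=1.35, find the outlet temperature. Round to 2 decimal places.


T_out = T_in * (1 - eta * (1 - PR^(-(gamma-1)/gamma)))
Exponent = -(1.35-1)/1.35 = -0.25925926
PR^exp = 2.4^(-0.25925926) = 0.79694200
Factor = 1 - 0.82*(1 - 0.79694200) = 0.83349244
T_out = 530 * 0.83349244 = 441.75 K


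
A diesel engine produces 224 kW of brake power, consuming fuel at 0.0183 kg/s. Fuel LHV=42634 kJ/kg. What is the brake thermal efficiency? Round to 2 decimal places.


eta_BTE = (BP / (mf * LHV)) * 100
Denominator = 0.0183 * 42634 = 780.2022 kW
eta_BTE = (224 / 780.2022) * 100 = 28.71%


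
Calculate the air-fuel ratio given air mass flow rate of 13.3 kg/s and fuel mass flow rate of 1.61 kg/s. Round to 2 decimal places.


AFR = m_air / m_fuel
AFR = 13.3 / 1.61 = 8.26


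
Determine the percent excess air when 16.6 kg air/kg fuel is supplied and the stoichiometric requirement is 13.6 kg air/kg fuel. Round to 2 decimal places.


Excess air = actual - stoichiometric = 16.6 - 13.6 = 3.00 kg/kg fuel
Excess air % = (excess / stoich) * 100 = (3.00 / 13.6) * 100 = 22.06%


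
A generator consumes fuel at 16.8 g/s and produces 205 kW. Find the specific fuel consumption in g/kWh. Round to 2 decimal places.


SFC = (mf / BP) * 3600
Rate = 16.8 / 205 = 0.081951 g/(s*kW)
SFC = 0.081951 * 3600 = 295.02 g/kWh


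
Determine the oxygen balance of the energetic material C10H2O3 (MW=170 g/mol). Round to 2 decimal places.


OB = -1600 * (2C + H/2 - O) / MW
Inner = 2*10 + 2/2 - 3 = 18.00
OB = -1600 * 18.00 / 170 = -169.41%


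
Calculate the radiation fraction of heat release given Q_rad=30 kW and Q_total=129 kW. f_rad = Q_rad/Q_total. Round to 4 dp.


f_rad = Q_rad / Q_total
f_rad = 30 / 129 = 0.2326


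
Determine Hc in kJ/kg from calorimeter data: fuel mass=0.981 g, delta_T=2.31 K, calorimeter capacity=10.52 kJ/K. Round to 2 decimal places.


Hc = C_cal * delta_T / m_fuel
Q_released = 10.52 * 2.31 = 24.3012 kJ
m_fuel = 0.981 g = 0.981/1000 kg = 0.000981 kg
Hc = 24.3012 / 0.000981 = 24771.87 kJ/kg


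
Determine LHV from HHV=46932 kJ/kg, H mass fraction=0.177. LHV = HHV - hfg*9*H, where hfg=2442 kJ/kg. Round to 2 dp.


LHV = HHV - hfg * 9 * H
Water correction = 2442 * 9 * 0.177 = 3890.106 kJ/kg
LHV = 46932 - 3890.106 = 43041.89 kJ/kg


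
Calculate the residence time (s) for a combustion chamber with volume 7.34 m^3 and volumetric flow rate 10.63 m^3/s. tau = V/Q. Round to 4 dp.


tau = V / Q_flow
tau = 7.34 / 10.63 = 0.6905 s


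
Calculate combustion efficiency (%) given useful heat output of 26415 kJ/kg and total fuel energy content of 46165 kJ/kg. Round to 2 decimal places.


Efficiency = (Q_useful / Q_fuel) * 100
Efficiency = (26415 / 46165) * 100
Efficiency = 0.5722 * 100 = 57.22%


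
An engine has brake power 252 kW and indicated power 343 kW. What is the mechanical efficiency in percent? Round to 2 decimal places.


eta_mech = (BP / IP) * 100
Ratio = 252 / 343 = 0.7347
eta_mech = 0.7347 * 100 = 73.47%


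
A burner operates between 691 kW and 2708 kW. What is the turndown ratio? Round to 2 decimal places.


TDR = Q_max / Q_min
TDR = 2708 / 691 = 3.92


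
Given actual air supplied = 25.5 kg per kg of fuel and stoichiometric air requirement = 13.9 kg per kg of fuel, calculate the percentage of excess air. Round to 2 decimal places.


Excess air = actual - stoichiometric = 25.5 - 13.9 = 11.60 kg/kg fuel
Excess air % = (excess / stoich) * 100 = (11.60 / 13.9) * 100 = 83.45%


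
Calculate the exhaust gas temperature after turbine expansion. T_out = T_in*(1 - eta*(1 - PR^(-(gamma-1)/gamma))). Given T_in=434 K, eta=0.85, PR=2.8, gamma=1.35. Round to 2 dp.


T_out = T_in * (1 - eta * (1 - PR^(-(gamma-1)/gamma)))
Exponent = -(1.35-1)/1.35 = -0.25925926
PR^exp = 2.8^(-0.25925926) = 0.76572026
Factor = 1 - 0.85*(1 - 0.76572026) = 0.80086222
T_out = 434 * 0.80086222 = 347.57 K


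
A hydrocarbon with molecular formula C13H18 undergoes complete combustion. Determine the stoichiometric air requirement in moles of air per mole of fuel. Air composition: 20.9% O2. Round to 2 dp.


Balanced combustion: C13H18 + 17.5 O2 -> 13 CO2 + 9 H2O
O2 needed = C + H/4 = 13 + 18/4 = 17.50 moles
Air moles = O2 / 0.209 = 17.50 / 0.209 = 83.73 moles air


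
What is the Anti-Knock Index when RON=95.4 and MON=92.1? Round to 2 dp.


AKI = (RON + MON) / 2
AKI = (95.4 + 92.1) / 2
AKI = 187.5 / 2 = 93.75


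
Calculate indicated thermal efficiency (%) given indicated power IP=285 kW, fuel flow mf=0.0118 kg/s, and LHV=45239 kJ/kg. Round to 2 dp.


eta_ith = (IP / (mf * LHV)) * 100
Denominator = 0.0118 * 45239 = 533.8202 kW
eta_ith = (285 / 533.8202) * 100 = 53.39%


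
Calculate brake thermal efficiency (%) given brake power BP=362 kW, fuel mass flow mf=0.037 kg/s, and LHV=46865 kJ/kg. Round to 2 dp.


eta_BTE = (BP / (mf * LHV)) * 100
Denominator = 0.037 * 46865 = 1734.0050 kW
eta_BTE = (362 / 1734.0050) * 100 = 20.88%


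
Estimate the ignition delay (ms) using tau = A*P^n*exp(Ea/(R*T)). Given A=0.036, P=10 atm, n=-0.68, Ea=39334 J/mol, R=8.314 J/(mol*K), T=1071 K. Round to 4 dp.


tau = A * P^n * exp(Ea/(R*T))
P^n = 10^(-0.68) = 0.20892961
Ea/(R*T) = 39334/(8.314*1071) = 4.417419
exp(Ea/(R*T)) = 82.882114
tau = 0.036 * 0.20892961 * 82.882114 = 0.6234 ms


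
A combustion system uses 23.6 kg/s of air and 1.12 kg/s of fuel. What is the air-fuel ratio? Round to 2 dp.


AFR = m_air / m_fuel
AFR = 23.6 / 1.12 = 21.07


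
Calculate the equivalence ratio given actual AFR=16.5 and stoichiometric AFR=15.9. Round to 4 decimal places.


phi = AFR_stoich / AFR_actual
phi = 15.9 / 16.5 = 0.9636


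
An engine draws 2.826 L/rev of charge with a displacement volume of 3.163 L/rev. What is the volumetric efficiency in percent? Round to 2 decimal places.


eta_v = (V_actual / V_disp) * 100
Ratio = 2.826 / 3.163 = 0.8935
eta_v = 0.8935 * 100 = 89.35%


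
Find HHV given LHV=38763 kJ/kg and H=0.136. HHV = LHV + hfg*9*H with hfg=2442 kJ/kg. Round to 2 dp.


HHV = LHV + hfg * 9 * H
Water addition = 2442 * 9 * 0.136 = 2989.008 kJ/kg
HHV = 38763 + 2989.008 = 41752.01 kJ/kg


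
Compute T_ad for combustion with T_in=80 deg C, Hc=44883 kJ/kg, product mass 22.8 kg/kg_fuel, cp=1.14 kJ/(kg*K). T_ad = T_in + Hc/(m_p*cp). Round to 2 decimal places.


T_ad = T_in + Hc / (m_p * cp)
Denominator = 22.8 * 1.14 = 25.9920
Temperature rise = 44883 / 25.9920 = 1726.80 K
T_ad = 80 + 1726.80 = 1806.80 deg C


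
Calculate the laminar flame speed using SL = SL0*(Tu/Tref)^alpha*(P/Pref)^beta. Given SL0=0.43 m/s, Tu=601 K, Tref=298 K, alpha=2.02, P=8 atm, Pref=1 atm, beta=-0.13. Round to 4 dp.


SL = SL0 * (Tu/Tref)^alpha * (P/Pref)^beta
T ratio = 601/298 = 2.01677852
(T ratio)^alpha = 2.01677852^2.02 = 4.124863
(P/Pref)^beta = 8^(-0.13) = 0.763130
SL = 0.43 * 4.124863 * 0.763130 = 1.3536 m/s


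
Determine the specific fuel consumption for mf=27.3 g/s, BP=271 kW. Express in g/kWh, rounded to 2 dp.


SFC = (mf / BP) * 3600
Rate = 27.3 / 271 = 0.100738 g/(s*kW)
SFC = 0.100738 * 3600 = 362.66 g/kWh


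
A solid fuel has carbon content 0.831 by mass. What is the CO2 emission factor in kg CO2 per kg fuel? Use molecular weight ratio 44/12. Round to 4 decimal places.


EF = C_frac * (M_CO2 / M_C)
EF = 0.831 * (44/12)
EF = 0.831 * 3.666667 = 3.0470 kg_CO2/kg_fuel


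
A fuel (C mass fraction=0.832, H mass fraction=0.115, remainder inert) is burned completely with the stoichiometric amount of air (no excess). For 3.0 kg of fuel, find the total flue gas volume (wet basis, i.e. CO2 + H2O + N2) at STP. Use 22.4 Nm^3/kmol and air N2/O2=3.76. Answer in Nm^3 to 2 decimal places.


Per kg fuel: CO2 = (C/12 kmol)*22.4 = (0.832/12)*22.4 = 1.55307 Nm^3
Per kg fuel: H2O = (H/2 kmol)*22.4 = (0.115/2)*22.4 = 1.28800 Nm^3
O2 needed per kg fuel = C/12 + H/4 = 0.832/12 + 0.115/4 = 0.09808333 kmol
Per kg fuel: N2 = O2*3.76*22.4 = 0.09808333*3.76*22.4 = 8.26097 Nm^3
Total per kg = 1.55307 + 1.28800 + 8.26097 = 11.10204 Nm^3
Total = 11.10204 * 3.0 = 33.31 Nm^3


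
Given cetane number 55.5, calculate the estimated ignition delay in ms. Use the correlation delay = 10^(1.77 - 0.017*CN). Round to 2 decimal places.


delay = 10^(1.77 - 0.017*CN)
Exponent = 1.77 - 0.017*55.5 = 0.8265
delay = 10^0.8265 = 6.71 ms


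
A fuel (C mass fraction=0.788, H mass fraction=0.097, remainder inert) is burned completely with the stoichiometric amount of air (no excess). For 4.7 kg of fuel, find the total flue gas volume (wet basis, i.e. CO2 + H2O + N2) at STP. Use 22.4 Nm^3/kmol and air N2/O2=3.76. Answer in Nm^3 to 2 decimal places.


Per kg fuel: CO2 = (C/12 kmol)*22.4 = (0.788/12)*22.4 = 1.47093 Nm^3
Per kg fuel: H2O = (H/2 kmol)*22.4 = (0.097/2)*22.4 = 1.08640 Nm^3
O2 needed per kg fuel = C/12 + H/4 = 0.788/12 + 0.097/4 = 0.08991667 kmol
Per kg fuel: N2 = O2*3.76*22.4 = 0.08991667*3.76*22.4 = 7.57314 Nm^3
Total per kg = 1.47093 + 1.08640 + 7.57314 = 10.13047 Nm^3
Total = 10.13047 * 4.7 = 47.61 Nm^3


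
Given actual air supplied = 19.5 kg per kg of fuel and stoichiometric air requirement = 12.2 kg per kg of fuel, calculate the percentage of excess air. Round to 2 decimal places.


Excess air = actual - stoichiometric = 19.5 - 12.2 = 7.30 kg/kg fuel
Excess air % = (excess / stoich) * 100 = (7.30 / 12.2) * 100 = 59.84%


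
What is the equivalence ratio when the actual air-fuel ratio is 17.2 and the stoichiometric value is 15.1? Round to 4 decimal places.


phi = AFR_stoich / AFR_actual
phi = 15.1 / 17.2 = 0.8779


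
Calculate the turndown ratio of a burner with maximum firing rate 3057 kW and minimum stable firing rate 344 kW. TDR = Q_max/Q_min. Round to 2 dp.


TDR = Q_max / Q_min
TDR = 3057 / 344 = 8.89


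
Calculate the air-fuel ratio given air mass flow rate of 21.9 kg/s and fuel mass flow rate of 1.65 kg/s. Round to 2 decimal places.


AFR = m_air / m_fuel
AFR = 21.9 / 1.65 = 13.27


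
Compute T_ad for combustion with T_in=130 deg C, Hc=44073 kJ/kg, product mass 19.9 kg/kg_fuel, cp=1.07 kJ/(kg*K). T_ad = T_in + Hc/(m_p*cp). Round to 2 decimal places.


T_ad = T_in + Hc / (m_p * cp)
Denominator = 19.9 * 1.07 = 21.2930
Temperature rise = 44073 / 21.2930 = 2069.84 K
T_ad = 130 + 2069.84 = 2199.84 deg C


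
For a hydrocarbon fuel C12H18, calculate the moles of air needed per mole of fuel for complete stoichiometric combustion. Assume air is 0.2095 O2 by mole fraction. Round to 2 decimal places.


Balanced combustion: C12H18 + 16.5 O2 -> 12 CO2 + 9 H2O
O2 needed = C + H/4 = 12 + 18/4 = 16.50 moles
Air moles = O2 / 0.2095 = 16.50 / 0.2095 = 78.76 moles air


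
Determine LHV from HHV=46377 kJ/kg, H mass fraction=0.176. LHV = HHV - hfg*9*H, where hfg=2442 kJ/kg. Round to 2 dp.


LHV = HHV - hfg * 9 * H
Water correction = 2442 * 9 * 0.176 = 3868.128 kJ/kg
LHV = 46377 - 3868.128 = 42508.87 kJ/kg


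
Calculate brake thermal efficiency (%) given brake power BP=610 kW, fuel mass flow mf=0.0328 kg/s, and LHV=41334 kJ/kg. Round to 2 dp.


eta_BTE = (BP / (mf * LHV)) * 100
Denominator = 0.0328 * 41334 = 1355.7552 kW
eta_BTE = (610 / 1355.7552) * 100 = 44.99%


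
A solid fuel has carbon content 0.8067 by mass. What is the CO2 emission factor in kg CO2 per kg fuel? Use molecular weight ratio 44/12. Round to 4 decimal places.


EF = C_frac * (M_CO2 / M_C)
EF = 0.8067 * (44/12)
EF = 0.8067 * 3.666667 = 2.9579 kg_CO2/kg_fuel


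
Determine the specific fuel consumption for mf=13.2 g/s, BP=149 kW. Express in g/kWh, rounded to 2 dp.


SFC = (mf / BP) * 3600
Rate = 13.2 / 149 = 0.088591 g/(s*kW)
SFC = 0.088591 * 3600 = 318.93 g/kWh


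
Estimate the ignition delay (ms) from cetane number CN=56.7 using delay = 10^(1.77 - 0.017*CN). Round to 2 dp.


delay = 10^(1.77 - 0.017*CN)
Exponent = 1.77 - 0.017*56.7 = 0.8061
delay = 10^0.8061 = 6.40 ms


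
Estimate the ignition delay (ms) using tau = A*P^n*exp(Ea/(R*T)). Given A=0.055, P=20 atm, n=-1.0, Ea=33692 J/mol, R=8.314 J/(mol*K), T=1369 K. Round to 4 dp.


tau = A * P^n * exp(Ea/(R*T))
P^n = 20^(-1.0) = 0.05000000
Ea/(R*T) = 33692/(8.314*1369) = 2.960147
exp(Ea/(R*T)) = 19.300815
tau = 0.055 * 0.05000000 * 19.300815 = 0.0531 ms


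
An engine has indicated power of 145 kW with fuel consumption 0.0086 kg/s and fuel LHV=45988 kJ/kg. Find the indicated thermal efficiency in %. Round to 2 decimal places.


eta_ith = (IP / (mf * LHV)) * 100
Denominator = 0.0086 * 45988 = 395.4968 kW
eta_ith = (145 / 395.4968) * 100 = 36.66%


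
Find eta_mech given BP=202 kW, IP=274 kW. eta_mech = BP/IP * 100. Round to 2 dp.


eta_mech = (BP / IP) * 100
Ratio = 202 / 274 = 0.7372
eta_mech = 0.7372 * 100 = 73.72%


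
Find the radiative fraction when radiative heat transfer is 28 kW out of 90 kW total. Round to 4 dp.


f_rad = Q_rad / Q_total
f_rad = 28 / 90 = 0.3111


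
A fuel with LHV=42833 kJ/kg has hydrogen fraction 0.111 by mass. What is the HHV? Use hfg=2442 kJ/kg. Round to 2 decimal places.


HHV = LHV + hfg * 9 * H
Water addition = 2442 * 9 * 0.111 = 2439.558 kJ/kg
HHV = 42833 + 2439.558 = 45272.56 kJ/kg


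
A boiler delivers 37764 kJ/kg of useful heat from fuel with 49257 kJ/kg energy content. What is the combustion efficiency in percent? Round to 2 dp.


Efficiency = (Q_useful / Q_fuel) * 100
Efficiency = (37764 / 49257) * 100
Efficiency = 0.7667 * 100 = 76.67%


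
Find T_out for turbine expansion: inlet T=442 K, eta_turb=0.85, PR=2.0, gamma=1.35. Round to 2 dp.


T_out = T_in * (1 - eta * (1 - PR^(-(gamma-1)/gamma)))
Exponent = -(1.35-1)/1.35 = -0.25925926
PR^exp = 2.0^(-0.25925926) = 0.83551680
Factor = 1 - 0.85*(1 - 0.83551680) = 0.86018928
T_out = 442 * 0.86018928 = 380.20 K


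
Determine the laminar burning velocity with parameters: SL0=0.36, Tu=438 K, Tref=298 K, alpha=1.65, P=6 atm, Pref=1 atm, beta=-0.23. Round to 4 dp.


SL = SL0 * (Tu/Tref)^alpha * (P/Pref)^beta
T ratio = 438/298 = 1.46979866
(T ratio)^alpha = 1.46979866^1.65 = 1.887885
(P/Pref)^beta = 6^(-0.23) = 0.662255
SL = 0.36 * 1.887885 * 0.662255 = 0.4501 m/s


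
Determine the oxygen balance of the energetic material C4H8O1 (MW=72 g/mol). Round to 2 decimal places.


OB = -1600 * (2C + H/2 - O) / MW
Inner = 2*4 + 8/2 - 1 = 11.00
OB = -1600 * 11.00 / 72 = -244.44%
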